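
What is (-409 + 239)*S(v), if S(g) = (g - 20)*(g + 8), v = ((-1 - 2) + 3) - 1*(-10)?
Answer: 30600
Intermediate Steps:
v = 10 (v = (-3 + 3) + 10 = 0 + 10 = 10)
S(g) = (-20 + g)*(8 + g)
(-409 + 239)*S(v) = (-409 + 239)*(-160 + 10² - 12*10) = -170*(-160 + 100 - 120) = -170*(-180) = 30600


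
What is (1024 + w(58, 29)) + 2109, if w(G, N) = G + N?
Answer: 3220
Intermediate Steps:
(1024 + w(58, 29)) + 2109 = (1024 + (58 + 29)) + 2109 = (1024 + 87) + 2109 = 1111 + 2109 = 3220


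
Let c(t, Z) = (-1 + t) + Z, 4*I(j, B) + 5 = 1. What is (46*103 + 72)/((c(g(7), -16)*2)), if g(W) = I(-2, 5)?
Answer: -2405/18 ≈ -133.61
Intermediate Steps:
I(j, B) = -1 (I(j, B) = -5/4 + (1/4)*1 = -5/4 + 1/4 = -1)
g(W) = -1
c(t, Z) = -1 + Z + t
(46*103 + 72)/((c(g(7), -16)*2)) = (46*103 + 72)/(((-1 - 16 - 1)*2)) = (4738 + 72)/((-18*2)) = 4810/(-36) = 4810*(-1/36) = -2405/18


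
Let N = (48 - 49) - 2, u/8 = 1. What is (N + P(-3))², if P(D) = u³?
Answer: 259081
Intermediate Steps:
u = 8 (u = 8*1 = 8)
P(D) = 512 (P(D) = 8³ = 512)
N = -3 (N = -1 - 2 = -3)
(N + P(-3))² = (-3 + 512)² = 509² = 259081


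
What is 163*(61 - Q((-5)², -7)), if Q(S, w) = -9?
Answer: 11410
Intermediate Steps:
163*(61 - Q((-5)², -7)) = 163*(61 - 1*(-9)) = 163*(61 + 9) = 163*70 = 11410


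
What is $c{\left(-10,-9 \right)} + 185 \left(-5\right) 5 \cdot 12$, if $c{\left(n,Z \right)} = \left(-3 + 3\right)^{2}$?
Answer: $-55500$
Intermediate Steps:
$c{\left(n,Z \right)} = 0$ ($c{\left(n,Z \right)} = 0^{2} = 0$)
$c{\left(-10,-9 \right)} + 185 \left(-5\right) 5 \cdot 12 = 0 + 185 \left(-5\right) 5 \cdot 12 = 0 - 55500 = -55500$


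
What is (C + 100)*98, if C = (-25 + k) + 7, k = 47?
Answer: 12642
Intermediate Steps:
C = 29 (C = (-25 + 47) + 7 = 22 + 7 = 29)
(C + 100)*98 = (29 + 100)*98 = 129*98 = 12642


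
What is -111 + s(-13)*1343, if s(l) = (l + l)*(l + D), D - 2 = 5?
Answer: 209397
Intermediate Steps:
D = 7 (D = 2 + 5 = 7)
s(l) = 2*l*(7 + l) (s(l) = (l + l)*(l + 7) = (2*l)*(7 + l) = 2*l*(7 + l))
-111 + s(-13)*1343 = -111 + (2*(-13)*(7 - 13))*1343 = -111 + (2*(-13)*(-6))*1343 = -111 + 156*1343 = -111 + 209508 = 209397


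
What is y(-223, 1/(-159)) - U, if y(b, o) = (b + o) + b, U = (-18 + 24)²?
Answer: -76639/159 ≈ -482.01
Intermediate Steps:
U = 36 (U = 6² = 36)
y(b, o) = o + 2*b
y(-223, 1/(-159)) - U = (1/(-159) + 2*(-223)) - 1*36 = (-1/159 - 446) - 36 = -70915/159 - 36 = -76639/159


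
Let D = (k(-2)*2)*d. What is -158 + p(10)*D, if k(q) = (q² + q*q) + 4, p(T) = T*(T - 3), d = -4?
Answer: -6878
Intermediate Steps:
p(T) = T*(-3 + T)
k(q) = 4 + 2*q² (k(q) = (q² + q²) + 4 = 2*q² + 4 = 4 + 2*q²)
D = -96 (D = ((4 + 2*(-2)²)*2)*(-4) = ((4 + 2*4)*2)*(-4) = ((4 + 8)*2)*(-4) = (12*2)*(-4) = 24*(-4) = -96)
-158 + p(10)*D = -158 + (10*(-3 + 10))*(-96) = -158 + (10*7)*(-96) = -158 + 70*(-96) = -158 - 6720 = -6878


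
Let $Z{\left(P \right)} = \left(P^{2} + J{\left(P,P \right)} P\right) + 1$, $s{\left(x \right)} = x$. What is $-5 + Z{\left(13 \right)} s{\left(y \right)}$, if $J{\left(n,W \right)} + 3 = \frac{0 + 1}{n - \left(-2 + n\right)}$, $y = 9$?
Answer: $\frac{2465}{2} \approx 1232.5$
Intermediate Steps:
$J{\left(n,W \right)} = - \frac{5}{2}$ ($J{\left(n,W \right)} = -3 + \frac{0 + 1}{n - \left(-2 + n\right)} = -3 + 1 \cdot \frac{1}{2} = -3 + \frac{1}{2} = - \frac{5}{2}$)
$Z{\left(P \right)} = 1 + P^{2} - \frac{5 P}{2}$ ($Z{\left(P \right)} = \left(P^{2} - \frac{5 P}{2}\right) + 1 = 1 + P^{2} - \frac{5 P}{2}$)
$-5 + Z{\left(13 \right)} s{\left(y \right)} = -5 + \left(1 + 13^{2} - \frac{65}{2}\right) 9 = -5 + \left(1 + 169 - \frac{65}{2}\right) 9 = -5 + \frac{275}{2} \cdot 9 = -5 + \frac{2475}{2} = \frac{2465}{2}$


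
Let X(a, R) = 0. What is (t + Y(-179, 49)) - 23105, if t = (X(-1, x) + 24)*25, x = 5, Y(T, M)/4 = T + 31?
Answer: -23097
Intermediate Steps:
Y(T, M) = 124 + 4*T (Y(T, M) = 4*(T + 31) = 4*(31 + T) = 124 + 4*T)
t = 600 (t = (0 + 24)*25 = 24*25 = 600)
(t + Y(-179, 49)) - 23105 = (600 + (124 + 4*(-179))) - 23105 = (600 + (124 - 716)) - 23105 = (600 - 592) - 23105 = 8 - 23105 = -23097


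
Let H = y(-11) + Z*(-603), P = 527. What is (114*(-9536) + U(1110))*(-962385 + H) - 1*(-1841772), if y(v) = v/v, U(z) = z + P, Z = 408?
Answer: 1311688848308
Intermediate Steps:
U(z) = 527 + z (U(z) = z + 527 = 527 + z)
y(v) = 1
H = -246023 (H = 1 + 408*(-603) = 1 - 246024 = -246023)
(114*(-9536) + U(1110))*(-962385 + H) - 1*(-1841772) = (114*(-9536) + (527 + 1110))*(-962385 - 246023) - 1*(-1841772) = (-1087104 + 1637)*(-1208408) + 1841772 = -1085467*(-1208408) + 1841772 = 1311687006536 + 1841772 = 1311688848308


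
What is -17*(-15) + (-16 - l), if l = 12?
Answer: 227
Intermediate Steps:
-17*(-15) + (-16 - l) = -17*(-15) + (-16 - 1*12) = 255 + (-16 - 12) = 255 - 28 = 227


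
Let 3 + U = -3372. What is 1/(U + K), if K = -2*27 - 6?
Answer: -1/3435 ≈ -0.00029112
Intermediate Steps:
U = -3375 (U = -3 - 3372 = -3375)
K = -60 (K = -54 - 6 = -60)
1/(U + K) = 1/(-3375 - 60) = 1/(-3435) = -1/3435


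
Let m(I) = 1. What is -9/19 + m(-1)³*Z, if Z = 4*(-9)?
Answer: -693/19 ≈ -36.474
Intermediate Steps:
Z = -36
-9/19 + m(-1)³*Z = -9/19 + 1³*(-36) = -9*1/19 + 1*(-36) = -9/19 - 36 = -693/19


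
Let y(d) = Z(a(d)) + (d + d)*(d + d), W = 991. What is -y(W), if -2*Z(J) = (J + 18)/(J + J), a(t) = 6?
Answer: -3928323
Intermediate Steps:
Z(J) = -(18 + J)/(4*J) (Z(J) = -(J + 18)/(2*(J + J)) = -(18 + J)/(2*(2*J)) = -(18 + J)*1/(2*J)/2 = -(18 + J)/(4*J))
y(d) = -1 + 4*d**2 (y(d) = (1/4)*(-18 - 1*6)/6 + (d + d)*(d + d) = (1/4)*(1/6)*(-18 - 6) + (2*d)*(2*d) = (1/4)*(1/6)*(-24) + 4*d**2 = -1 + 4*d**2)
-y(W) = -(-1 + 4*991**2) = -(-1 + 4*982081) = -(-1 + 3928324) = -1*3928323 = -3928323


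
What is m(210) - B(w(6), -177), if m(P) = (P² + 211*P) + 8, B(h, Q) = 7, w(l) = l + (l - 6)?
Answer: 88411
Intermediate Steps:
w(l) = -6 + 2*l (w(l) = l + (-6 + l) = -6 + 2*l)
m(P) = 8 + P² + 211*P
m(210) - B(w(6), -177) = (8 + 210² + 211*210) - 1*7 = (8 + 44100 + 44310) - 7 = 88418 - 7 = 88411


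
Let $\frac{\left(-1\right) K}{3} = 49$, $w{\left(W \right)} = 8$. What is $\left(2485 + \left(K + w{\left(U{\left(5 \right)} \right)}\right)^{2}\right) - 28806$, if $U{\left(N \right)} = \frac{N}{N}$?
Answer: $-7000$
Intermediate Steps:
$U{\left(N \right)} = 1$
$K = -147$ ($K = \left(-3\right) 49 = -147$)
$\left(2485 + \left(K + w{\left(U{\left(5 \right)} \right)}\right)^{2}\right) - 28806 = \left(2485 + \left(-147 + 8\right)^{2}\right) - 28806 = \left(2485 + \left(-139\right)^{2}\right) - 28806 = \left(2485 + 19321\right) - 28806 = 21806 - 28806 = -7000$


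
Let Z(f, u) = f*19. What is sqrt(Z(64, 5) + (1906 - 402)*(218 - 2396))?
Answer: 16*I*sqrt(12791) ≈ 1809.6*I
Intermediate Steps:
Z(f, u) = 19*f
sqrt(Z(64, 5) + (1906 - 402)*(218 - 2396)) = sqrt(19*64 + (1906 - 402)*(218 - 2396)) = sqrt(1216 + 1504*(-2178)) = sqrt(1216 - 3275712) = sqrt(-3274496) = 16*I*sqrt(12791)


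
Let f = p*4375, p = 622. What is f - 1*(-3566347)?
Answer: 6287597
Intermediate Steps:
f = 2721250 (f = 622*4375 = 2721250)
f - 1*(-3566347) = 2721250 - 1*(-3566347) = 2721250 + 3566347 = 6287597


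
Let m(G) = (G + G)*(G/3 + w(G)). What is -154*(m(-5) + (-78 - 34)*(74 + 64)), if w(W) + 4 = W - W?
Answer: 7114492/3 ≈ 2.3715e+6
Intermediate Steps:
w(W) = -4 (w(W) = -4 + (W - W) = -4 + 0 = -4)
m(G) = 2*G*(-4 + G/3) (m(G) = (G + G)*(G/3 - 4) = (2*G)*(G*(1/3) - 4) = (2*G)*(G/3 - 4) = (2*G)*(-4 + G/3) = 2*G*(-4 + G/3))
-154*(m(-5) + (-78 - 34)*(74 + 64)) = -154*((2/3)*(-5)*(-12 - 5) + (-78 - 34)*(74 + 64)) = -154*((2/3)*(-5)*(-17) - 112*138) = -154*(170/3 - 15456) = -154*(-46198/3) = 7114492/3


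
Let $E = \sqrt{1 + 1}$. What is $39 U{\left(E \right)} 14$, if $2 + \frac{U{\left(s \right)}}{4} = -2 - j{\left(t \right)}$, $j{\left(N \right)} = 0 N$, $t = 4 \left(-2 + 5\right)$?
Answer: $-8736$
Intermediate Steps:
$t = 12$ ($t = 4 \cdot 3 = 12$)
$j{\left(N \right)} = 0$
$E = \sqrt{2} \approx 1.4142$
$U{\left(s \right)} = -16$ ($U{\left(s \right)} = -8 + 4 \left(-2 - 0\right) = -8 + 4 \left(-2 + 0\right) = -8 + 4 \left(-2\right) = -8 - 8 = -16$)
$39 U{\left(E \right)} 14 = 39 \left(-16\right) 14 = \left(-624\right) 14 = -8736$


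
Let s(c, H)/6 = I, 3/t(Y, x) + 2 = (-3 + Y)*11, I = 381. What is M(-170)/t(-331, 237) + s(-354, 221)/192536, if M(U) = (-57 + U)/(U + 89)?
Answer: -80330747387/23393124 ≈ -3433.9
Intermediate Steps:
t(Y, x) = 3/(-35 + 11*Y) (t(Y, x) = 3/(-2 + (-3 + Y)*11) = 3/(-2 + (-33 + 11*Y)) = 3/(-35 + 11*Y))
s(c, H) = 2286 (s(c, H) = 6*381 = 2286)
M(U) = (-57 + U)/(89 + U)
M(-170)/t(-331, 237) + s(-354, 221)/192536 = ((-57 - 170)/(89 - 170))/((3/(-35 + 11*(-331)))) + 2286/192536 = (-227/(-81))/((3/(-35 - 3641))) + 2286*(1/192536) = (-1/81*(-227))/((3/(-3676))) + 1143/96268 = 227/(81*((3*(-1/3676)))) + 1143/96268 = 227/(81*(-3/3676)) + 1143/96268 = (227/81)*(-3676/3) + 1143/96268 = -834452/243 + 1143/96268 = -80330747387/23393124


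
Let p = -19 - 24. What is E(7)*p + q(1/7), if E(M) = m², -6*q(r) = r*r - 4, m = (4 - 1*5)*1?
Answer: -4149/98 ≈ -42.337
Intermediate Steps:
m = -1 (m = (4 - 5)*1 = -1*1 = -1)
q(r) = ⅔ - r²/6 (q(r) = -(r*r - 4)/6 = -(r² - 4)/6 = -(-4 + r²)/6 = ⅔ - r²/6)
p = -43
E(M) = 1 (E(M) = (-1)² = 1)
E(7)*p + q(1/7) = 1*(-43) + (⅔ - (1/7)²/6) = -43 + (⅔ - (⅐)²/6) = -43 + (⅔ - ⅙*1/49) = -43 + (⅔ - 1/294) = -43 + 65/98 = -4149/98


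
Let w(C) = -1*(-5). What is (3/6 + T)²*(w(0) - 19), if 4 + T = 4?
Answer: -7/2 ≈ -3.5000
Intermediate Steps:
w(C) = 5
T = 0 (T = -4 + 4 = 0)
(3/6 + T)²*(w(0) - 19) = (3/6 + 0)²*(5 - 19) = (3*(⅙) + 0)²*(-14) = (½ + 0)²*(-14) = (½)²*(-14) = (¼)*(-14) = -7/2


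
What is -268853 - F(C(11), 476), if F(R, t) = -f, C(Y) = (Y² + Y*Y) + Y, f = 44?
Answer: -268809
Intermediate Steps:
C(Y) = Y + 2*Y² (C(Y) = (Y² + Y²) + Y = 2*Y² + Y = Y + 2*Y²)
F(R, t) = -44 (F(R, t) = -1*44 = -44)
-268853 - F(C(11), 476) = -268853 - 1*(-44) = -268853 + 44 = -268809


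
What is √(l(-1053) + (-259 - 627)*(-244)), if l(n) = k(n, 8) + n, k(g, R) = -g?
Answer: 2*√54046 ≈ 464.96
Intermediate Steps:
l(n) = 0 (l(n) = -n + n = 0)
√(l(-1053) + (-259 - 627)*(-244)) = √(0 + (-259 - 627)*(-244)) = √(0 - 886*(-244)) = √(0 + 216184) = √216184 = 2*√54046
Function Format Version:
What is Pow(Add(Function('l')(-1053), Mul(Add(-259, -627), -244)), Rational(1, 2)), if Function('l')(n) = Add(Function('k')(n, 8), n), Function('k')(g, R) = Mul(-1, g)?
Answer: Mul(2, Pow(54046, Rational(1, 2))) ≈ 464.96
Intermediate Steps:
Function('l')(n) = 0 (Function('l')(n) = Add(Mul(-1, n), n) = 0)
Pow(Add(Function('l')(-1053), Mul(Add(-259, -627), -244)), Rational(1, 2)) = Pow(Add(0, Mul(Add(-259, -627), -244)), Rational(1, 2)) = Pow(Add(0, Mul(-886, -244)), Rational(1, 2)) = Pow(Add(0, 216184), Rational(1, 2)) = Pow(216184, Rational(1, 2)) = Mul(2, Pow(54046, Rational(1, 2)))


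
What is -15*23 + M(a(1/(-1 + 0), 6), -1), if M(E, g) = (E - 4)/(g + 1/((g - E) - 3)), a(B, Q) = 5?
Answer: -3459/10 ≈ -345.90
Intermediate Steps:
M(E, g) = (-4 + E)/(g + 1/(-3 + g - E))
-15*23 + M(a(1/(-1 + 0), 6), -1) = -15*23 + (-12 + 5² - 1*5 + 4*(-1) - 1*5*(-1))/(-1 - 1*(-1)² + 3*(-1) + 5*(-1)) = -345 + (-12 + 25 - 5 - 4 + 5)/(-1 - 1*1 - 3 - 5) = -345 + 9/(-1 - 1 - 3 - 5) = -345 + 9/(-10) = -345 - ⅒*9 = -345 - 9/10 = -3459/10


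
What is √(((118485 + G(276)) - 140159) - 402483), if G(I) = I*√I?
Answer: √(-424157 + 552*√69) ≈ 647.74*I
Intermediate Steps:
G(I) = I^(3/2)
√(((118485 + G(276)) - 140159) - 402483) = √(((118485 + 276^(3/2)) - 140159) - 402483) = √(((118485 + 552*√69) - 140159) - 402483) = √((-21674 + 552*√69) - 402483) = √(-424157 + 552*√69)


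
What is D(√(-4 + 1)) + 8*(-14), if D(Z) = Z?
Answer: -112 + I*√3 ≈ -112.0 + 1.732*I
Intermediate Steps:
D(√(-4 + 1)) + 8*(-14) = √(-4 + 1) + 8*(-14) = √(-3) - 112 = I*√3 - 112 = -112 + I*√3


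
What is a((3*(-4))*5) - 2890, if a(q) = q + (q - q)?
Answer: -2950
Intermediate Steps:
a(q) = q (a(q) = q + 0 = q)
a((3*(-4))*5) - 2890 = (3*(-4))*5 - 2890 = -12*5 - 2890 = -60 - 2890 = -2950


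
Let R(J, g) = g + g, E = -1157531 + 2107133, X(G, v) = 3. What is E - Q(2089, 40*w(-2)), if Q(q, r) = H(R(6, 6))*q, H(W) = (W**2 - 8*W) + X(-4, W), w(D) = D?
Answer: 843063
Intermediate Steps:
E = 949602
R(J, g) = 2*g
H(W) = 3 + W**2 - 8*W (H(W) = (W**2 - 8*W) + 3 = 3 + W**2 - 8*W)
Q(q, r) = 51*q (Q(q, r) = (3 + (2*6)**2 - 16*6)*q = (3 + 12**2 - 8*12)*q = (3 + 144 - 96)*q = 51*q)
E - Q(2089, 40*w(-2)) = 949602 - 51*2089 = 949602 - 1*106539 = 949602 - 106539 = 843063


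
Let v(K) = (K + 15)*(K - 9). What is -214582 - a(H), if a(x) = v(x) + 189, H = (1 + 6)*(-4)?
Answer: -215252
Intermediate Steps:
H = -28 (H = 7*(-4) = -28)
v(K) = (-9 + K)*(15 + K) (v(K) = (15 + K)*(-9 + K) = (-9 + K)*(15 + K))
a(x) = 54 + x² + 6*x (a(x) = (-135 + x² + 6*x) + 189 = 54 + x² + 6*x)
-214582 - a(H) = -214582 - (54 + (-28)² + 6*(-28)) = -214582 - (54 + 784 - 168) = -214582 - 1*670 = -214582 - 670 = -215252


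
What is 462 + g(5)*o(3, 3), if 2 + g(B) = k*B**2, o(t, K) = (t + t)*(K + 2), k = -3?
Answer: -1848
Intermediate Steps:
o(t, K) = 2*t*(2 + K) (o(t, K) = (2*t)*(2 + K) = 2*t*(2 + K))
g(B) = -2 - 3*B**2
462 + g(5)*o(3, 3) = 462 + (-2 - 3*5**2)*(2*3*(2 + 3)) = 462 + (-2 - 3*25)*(2*3*5) = 462 + (-2 - 75)*30 = 462 - 77*30 = 462 - 2310 = -1848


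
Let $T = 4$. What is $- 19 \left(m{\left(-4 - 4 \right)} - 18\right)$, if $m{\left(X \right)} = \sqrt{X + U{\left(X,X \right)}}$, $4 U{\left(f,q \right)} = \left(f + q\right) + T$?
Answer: $342 - 19 i \sqrt{11} \approx 342.0 - 63.016 i$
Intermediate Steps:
$U{\left(f,q \right)} = 1 + \frac{f}{4} + \frac{q}{4}$ ($U{\left(f,q \right)} = \frac{\left(f + q\right) + 4}{4} = \frac{4 + f + q}{4} = 1 + \frac{f}{4} + \frac{q}{4}$)
$m{\left(X \right)} = \sqrt{1 + \frac{3 X}{2}}$ ($m{\left(X \right)} = \sqrt{X + \left(1 + \frac{X}{4} + \frac{X}{4}\right)} = \sqrt{X + \left(1 + \frac{X}{2}\right)} = \sqrt{1 + \frac{3 X}{2}}$)
$- 19 \left(m{\left(-4 - 4 \right)} - 18\right) = - 19 \left(\frac{\sqrt{4 + 6 \left(-4 - 4\right)}}{2} - 18\right) = - 19 \left(\frac{\sqrt{4 + 6 \left(-8\right)}}{2} - 18\right) = - 19 \left(\frac{\sqrt{4 - 48}}{2} - 18\right) = - 19 \left(\frac{\sqrt{-44}}{2} - 18\right) = - 19 \left(\frac{2 i \sqrt{11}}{2} - 18\right) = - 19 \left(i \sqrt{11} - 18\right) = - 19 \left(-18 + i \sqrt{11}\right) = 342 - 19 i \sqrt{11}$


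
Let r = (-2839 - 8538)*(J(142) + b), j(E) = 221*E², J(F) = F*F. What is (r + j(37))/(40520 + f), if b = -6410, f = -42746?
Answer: 52058903/742 ≈ 70160.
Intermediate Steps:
J(F) = F²
r = -156479258 (r = (-2839 - 8538)*(142² - 6410) = -11377*(20164 - 6410) = -11377*13754 = -156479258)
(r + j(37))/(40520 + f) = (-156479258 + 221*37²)/(40520 - 42746) = (-156479258 + 221*1369)/(-2226) = (-156479258 + 302549)*(-1/2226) = -156176709*(-1/2226) = 52058903/742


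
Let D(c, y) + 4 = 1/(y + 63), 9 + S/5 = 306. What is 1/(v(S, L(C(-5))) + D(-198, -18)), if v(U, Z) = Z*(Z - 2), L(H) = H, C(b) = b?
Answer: 45/1396 ≈ 0.032235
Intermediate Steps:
S = 1485 (S = -45 + 5*306 = -45 + 1530 = 1485)
D(c, y) = -4 + 1/(63 + y) (D(c, y) = -4 + 1/(y + 63) = -4 + 1/(63 + y))
v(U, Z) = Z*(-2 + Z)
1/(v(S, L(C(-5))) + D(-198, -18)) = 1/(-5*(-2 - 5) + (-251 - 4*(-18))/(63 - 18)) = 1/(-5*(-7) + (-251 + 72)/45) = 1/(35 + (1/45)*(-179)) = 1/(35 - 179/45) = 1/(1396/45) = 45/1396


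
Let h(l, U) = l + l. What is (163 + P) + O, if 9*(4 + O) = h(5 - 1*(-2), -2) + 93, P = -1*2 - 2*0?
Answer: 1520/9 ≈ 168.89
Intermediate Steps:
h(l, U) = 2*l
P = -2 (P = -2 + 0 = -2)
O = 71/9 (O = -4 + (2*(5 - 1*(-2)) + 93)/9 = -4 + (2*(5 + 2) + 93)/9 = -4 + (2*7 + 93)/9 = -4 + (14 + 93)/9 = -4 + (⅑)*107 = -4 + 107/9 = 71/9 ≈ 7.8889)
(163 + P) + O = (163 - 2) + 71/9 = 161 + 71/9 = 1520/9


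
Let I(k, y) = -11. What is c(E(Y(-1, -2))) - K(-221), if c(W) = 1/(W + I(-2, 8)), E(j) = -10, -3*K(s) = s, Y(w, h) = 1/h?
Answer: -516/7 ≈ -73.714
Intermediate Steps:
Y(w, h) = 1/h
K(s) = -s/3
c(W) = 1/(-11 + W) (c(W) = 1/(W - 11) = 1/(-11 + W))
c(E(Y(-1, -2))) - K(-221) = 1/(-11 - 10) - (-1)*(-221)/3 = 1/(-21) - 1*221/3 = -1/21 - 221/3 = -516/7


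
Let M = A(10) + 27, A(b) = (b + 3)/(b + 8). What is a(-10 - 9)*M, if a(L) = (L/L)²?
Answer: 499/18 ≈ 27.722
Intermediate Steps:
A(b) = (3 + b)/(8 + b)
M = 499/18 (M = (3 + 10)/(8 + 10) + 27 = 13/18 + 27 = 499/18 ≈ 27.722)
a(L) = 1 (a(L) = 1² = 1)
a(-10 - 9)*M = 1*(499/18) = 499/18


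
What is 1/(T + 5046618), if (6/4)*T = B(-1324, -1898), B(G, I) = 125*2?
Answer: 3/15140354 ≈ 1.9815e-7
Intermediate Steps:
B(G, I) = 250
T = 500/3 (T = (⅔)*250 = 500/3 ≈ 166.67)
1/(T + 5046618) = 1/(500/3 + 5046618) = 1/(15140354/3) = 3/15140354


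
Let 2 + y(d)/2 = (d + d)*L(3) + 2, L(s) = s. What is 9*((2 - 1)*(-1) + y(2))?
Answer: 207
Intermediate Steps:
y(d) = 12*d (y(d) = -4 + 2*((d + d)*3 + 2) = -4 + 2*((2*d)*3 + 2) = -4 + 2*(6*d + 2) = -4 + 2*(2 + 6*d) = -4 + (4 + 12*d) = 12*d)
9*((2 - 1)*(-1) + y(2)) = 9*((2 - 1)*(-1) + 12*2) = 9*(1*(-1) + 24) = 9*(-1 + 24) = 9*23 = 207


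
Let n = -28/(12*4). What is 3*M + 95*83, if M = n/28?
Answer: 126159/16 ≈ 7884.9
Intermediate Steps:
n = -7/12 (n = -28/48 = -28*1/48 = -7/12 ≈ -0.58333)
M = -1/48 (M = -7/12/28 = -7/12*1/28 = -1/48 ≈ -0.020833)
3*M + 95*83 = 3*(-1/48) + 95*83 = -1/16 + 7885 = 126159/16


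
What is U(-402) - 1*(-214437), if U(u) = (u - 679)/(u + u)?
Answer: 172408429/804 ≈ 2.1444e+5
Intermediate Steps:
U(u) = (-679 + u)/(2*u) (U(u) = (-679 + u)/((2*u)) = (-679 + u)*(1/(2*u)) = (-679 + u)/(2*u))
U(-402) - 1*(-214437) = (½)*(-679 - 402)/(-402) - 1*(-214437) = (½)*(-1/402)*(-1081) + 214437 = 1081/804 + 214437 = 172408429/804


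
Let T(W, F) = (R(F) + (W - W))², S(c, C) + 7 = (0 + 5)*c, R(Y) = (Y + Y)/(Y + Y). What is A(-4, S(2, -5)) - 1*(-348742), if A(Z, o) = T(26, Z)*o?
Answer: 348745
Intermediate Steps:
R(Y) = 1 (R(Y) = (2*Y)/((2*Y)) = (2*Y)*(1/(2*Y)) = 1)
S(c, C) = -7 + 5*c (S(c, C) = -7 + (0 + 5)*c = -7 + 5*c)
T(W, F) = 1 (T(W, F) = (1 + (W - W))² = (1 + 0)² = 1² = 1)
A(Z, o) = o (A(Z, o) = 1*o = o)
A(-4, S(2, -5)) - 1*(-348742) = (-7 + 5*2) - 1*(-348742) = (-7 + 10) + 348742 = 3 + 348742 = 348745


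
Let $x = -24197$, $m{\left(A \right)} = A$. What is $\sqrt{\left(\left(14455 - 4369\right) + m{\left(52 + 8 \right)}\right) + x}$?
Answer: $i \sqrt{14051} \approx 118.54 i$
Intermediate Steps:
$\sqrt{\left(\left(14455 - 4369\right) + m{\left(52 + 8 \right)}\right) + x} = \sqrt{\left(\left(14455 - 4369\right) + \left(52 + 8\right)\right) - 24197} = \sqrt{\left(10086 + 60\right) - 24197} = \sqrt{10146 - 24197} = \sqrt{-14051} = i \sqrt{14051}$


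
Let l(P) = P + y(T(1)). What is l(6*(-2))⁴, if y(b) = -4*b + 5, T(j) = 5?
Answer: 531441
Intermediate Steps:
y(b) = 5 - 4*b
l(P) = -15 + P (l(P) = P + (5 - 4*5) = P + (5 - 20) = P - 15 = -15 + P)
l(6*(-2))⁴ = (-15 + 6*(-2))⁴ = (-15 - 12)⁴ = (-27)⁴ = 531441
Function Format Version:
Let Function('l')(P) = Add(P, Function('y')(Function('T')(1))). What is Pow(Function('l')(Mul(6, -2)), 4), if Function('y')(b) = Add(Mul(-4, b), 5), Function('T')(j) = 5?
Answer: 531441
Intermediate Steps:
Function('y')(b) = Add(5, Mul(-4, b))
Function('l')(P) = Add(-15, P) (Function('l')(P) = Add(P, Add(5, Mul(-4, 5))) = Add(P, Add(5, -20)) = Add(P, -15) = Add(-15, P))
Pow(Function('l')(Mul(6, -2)), 4) = Pow(Add(-15, Mul(6, -2)), 4) = Pow(Add(-15, -12), 4) = Pow(-27, 4) = 531441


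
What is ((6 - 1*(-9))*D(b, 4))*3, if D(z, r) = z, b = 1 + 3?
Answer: 180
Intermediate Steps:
b = 4
((6 - 1*(-9))*D(b, 4))*3 = ((6 - 1*(-9))*4)*3 = ((6 + 9)*4)*3 = (15*4)*3 = 60*3 = 180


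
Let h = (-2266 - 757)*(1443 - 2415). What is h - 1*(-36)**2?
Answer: 2937060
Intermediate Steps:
h = 2938356 (h = -3023*(-972) = 2938356)
h - 1*(-36)**2 = 2938356 - 1*(-36)**2 = 2938356 - 1*1296 = 2938356 - 1296 = 2937060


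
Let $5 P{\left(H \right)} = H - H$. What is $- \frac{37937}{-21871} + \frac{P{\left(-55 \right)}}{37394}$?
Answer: $\frac{37937}{21871} \approx 1.7346$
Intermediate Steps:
$P{\left(H \right)} = 0$ ($P{\left(H \right)} = \frac{H - H}{5} = \frac{1}{5} \cdot 0 = 0$)
$- \frac{37937}{-21871} + \frac{P{\left(-55 \right)}}{37394} = - \frac{37937}{-21871} + \frac{0}{37394} = \left(-37937\right) \left(- \frac{1}{21871}\right) + 0 \cdot \frac{1}{37394} = \frac{37937}{21871} + 0 = \frac{37937}{21871}$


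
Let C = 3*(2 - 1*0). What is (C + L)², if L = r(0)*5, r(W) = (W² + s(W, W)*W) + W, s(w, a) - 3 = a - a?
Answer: 36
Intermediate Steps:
s(w, a) = 3 (s(w, a) = 3 + (a - a) = 3 + 0 = 3)
r(W) = W² + 4*W (r(W) = (W² + 3*W) + W = W² + 4*W)
L = 0 (L = (0*(4 + 0))*5 = (0*4)*5 = 0*5 = 0)
C = 6 (C = 3*(2 + 0) = 3*2 = 6)
(C + L)² = (6 + 0)² = 6² = 36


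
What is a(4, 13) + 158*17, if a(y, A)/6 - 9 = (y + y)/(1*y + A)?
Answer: 46628/17 ≈ 2742.8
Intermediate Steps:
a(y, A) = 54 + 12*y/(A + y) (a(y, A) = 54 + 6*((y + y)/(1*y + A)) = 54 + 6*((2*y)/(y + A)) = 54 + 6*((2*y)/(A + y)) = 54 + 6*(2*y/(A + y)) = 54 + 12*y/(A + y))
a(4, 13) + 158*17 = 6*(9*13 + 11*4)/(13 + 4) + 158*17 = 6*(117 + 44)/17 + 2686 = 6*(1/17)*161 + 2686 = 966/17 + 2686 = 46628/17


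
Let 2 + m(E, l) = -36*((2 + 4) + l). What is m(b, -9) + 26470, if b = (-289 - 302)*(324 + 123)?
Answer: 26576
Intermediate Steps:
b = -264177 (b = -591*447 = -264177)
m(E, l) = -218 - 36*l (m(E, l) = -2 - 36*((2 + 4) + l) = -2 - 36*(6 + l) = -2 + (-216 - 36*l) = -218 - 36*l)
m(b, -9) + 26470 = (-218 - 36*(-9)) + 26470 = (-218 + 324) + 26470 = 106 + 26470 = 26576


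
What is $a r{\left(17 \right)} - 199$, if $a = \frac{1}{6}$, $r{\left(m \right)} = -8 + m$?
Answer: $- \frac{395}{2} \approx -197.5$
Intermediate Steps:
$a = \frac{1}{6} \approx 0.16667$
$a r{\left(17 \right)} - 199 = \frac{-8 + 17}{6} - 199 = \frac{1}{6} \cdot 9 - 199 = \frac{3}{2} - 199 = - \frac{395}{2}$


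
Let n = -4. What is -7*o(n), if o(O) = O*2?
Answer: 56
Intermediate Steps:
o(O) = 2*O
-7*o(n) = -14*(-4) = -7*(-8) = 56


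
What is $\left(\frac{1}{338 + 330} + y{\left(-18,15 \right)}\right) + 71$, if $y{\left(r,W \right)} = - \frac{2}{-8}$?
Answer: $\frac{11899}{167} \approx 71.251$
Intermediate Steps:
$y{\left(r,W \right)} = \frac{1}{4}$ ($y{\left(r,W \right)} = \left(-2\right) \left(- \frac{1}{8}\right) = \frac{1}{4}$)
$\left(\frac{1}{338 + 330} + y{\left(-18,15 \right)}\right) + 71 = \left(\frac{1}{338 + 330} + \frac{1}{4}\right) + 71 = \left(\frac{1}{668} + \frac{1}{4}\right) + 71 = \frac{42}{167} + 71 = \frac{11899}{167}$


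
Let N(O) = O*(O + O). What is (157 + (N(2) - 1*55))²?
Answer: 12100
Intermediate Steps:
N(O) = 2*O² (N(O) = O*(2*O) = 2*O²)
(157 + (N(2) - 1*55))² = (157 + (2*2² - 1*55))² = (157 + (2*4 - 55))² = (157 + (8 - 55))² = (157 - 47)² = 110² = 12100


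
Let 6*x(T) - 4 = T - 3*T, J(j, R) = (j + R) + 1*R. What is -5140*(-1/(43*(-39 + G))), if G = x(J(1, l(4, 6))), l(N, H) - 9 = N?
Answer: -7710/3053 ≈ -2.5254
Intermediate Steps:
l(N, H) = 9 + N
J(j, R) = j + 2*R (J(j, R) = (R + j) + R = j + 2*R)
x(T) = ⅔ - T/3 (x(T) = ⅔ + (T - 3*T)/6 = ⅔ + (-2*T)/6 = ⅔ - T/3)
G = -25/3 (G = ⅔ - (1 + 2*(9 + 4))/3 = ⅔ - (1 + 2*13)/3 = ⅔ - (1 + 26)/3 = ⅔ - ⅓*27 = ⅔ - 9 = -25/3 ≈ -8.3333)
-5140*(-1/(43*(-39 + G))) = -5140*(-1/(43*(-39 - 25/3))) = -5140/((-142/3*(-43))) = -5140/6106/3 = -5140*3/6106 = -7710/3053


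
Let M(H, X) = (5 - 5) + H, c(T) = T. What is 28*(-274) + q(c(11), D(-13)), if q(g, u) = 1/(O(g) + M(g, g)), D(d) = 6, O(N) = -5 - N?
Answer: -38361/5 ≈ -7672.2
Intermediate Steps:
M(H, X) = H (M(H, X) = 0 + H = H)
q(g, u) = -⅕ (q(g, u) = 1/((-5 - g) + g) = 1/(-5) = -⅕)
28*(-274) + q(c(11), D(-13)) = 28*(-274) - ⅕ = -7672 - ⅕ = -38361/5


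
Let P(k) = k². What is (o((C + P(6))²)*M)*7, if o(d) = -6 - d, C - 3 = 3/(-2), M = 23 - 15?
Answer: -79086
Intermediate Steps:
M = 8
C = 3/2 (C = 3 + 3/(-2) = 3 + 3*(-½) = 3 - 3/2 = 3/2 ≈ 1.5000)
(o((C + P(6))²)*M)*7 = ((-6 - (3/2 + 6²)²)*8)*7 = ((-6 - (3/2 + 36)²)*8)*7 = ((-6 - (75/2)²)*8)*7 = ((-6 - 1*5625/4)*8)*7 = ((-6 - 5625/4)*8)*7 = -5649/4*8*7 = -11298*7 = -79086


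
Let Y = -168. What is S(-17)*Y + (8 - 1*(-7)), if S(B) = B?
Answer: 2871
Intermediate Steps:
S(-17)*Y + (8 - 1*(-7)) = -17*(-168) + (8 - 1*(-7)) = 2856 + (8 + 7) = 2856 + 15 = 2871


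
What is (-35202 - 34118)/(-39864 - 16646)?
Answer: 6932/5651 ≈ 1.2267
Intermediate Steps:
(-35202 - 34118)/(-39864 - 16646) = -69320/(-56510) = -69320*(-1/56510) = 6932/5651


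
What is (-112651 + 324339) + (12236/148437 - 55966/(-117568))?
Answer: 1847135217059899/8725720608 ≈ 2.1169e+5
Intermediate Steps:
(-112651 + 324339) + (12236/148437 - 55966/(-117568)) = 211688 + (12236*(1/148437) - 55966*(-1/117568)) = 211688 + (12236/148437 + 27983/58784) = 211688 + 4872993595/8725720608 = 1847135217059899/8725720608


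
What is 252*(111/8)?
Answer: 6993/2 ≈ 3496.5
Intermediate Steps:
252*(111/8) = 6993/2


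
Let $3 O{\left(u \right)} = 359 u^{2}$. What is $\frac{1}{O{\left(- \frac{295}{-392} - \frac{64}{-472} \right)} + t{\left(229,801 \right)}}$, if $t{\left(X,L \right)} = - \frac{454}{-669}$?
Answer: $\frac{357851032896}{34021511233153} \approx 0.010518$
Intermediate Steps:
$t{\left(X,L \right)} = \frac{454}{669}$ ($t{\left(X,L \right)} = \left(-454\right) \left(- \frac{1}{669}\right) = \frac{454}{669}$)
$O{\left(u \right)} = \frac{359 u^{2}}{3}$
$\frac{1}{O{\left(- \frac{295}{-392} - \frac{64}{-472} \right)} + t{\left(229,801 \right)}} = \frac{1}{\frac{359 \left(- \frac{295}{-392} - \frac{64}{-472}\right)^{2}}{3} + \frac{454}{669}} = \frac{1}{\frac{359 \left(\left(-295\right) \left(- \frac{1}{392}\right) - - \frac{8}{59}\right)^{2}}{3} + \frac{454}{669}} = \frac{1}{\frac{359 \left(\frac{295}{392} + \frac{8}{59}\right)^{2}}{3} + \frac{454}{669}} = \frac{1}{\frac{359 \left(\frac{20541}{23128}\right)^{2}}{3} + \frac{454}{669}} = \frac{1}{\frac{359}{3} \cdot \frac{421932681}{534904384} + \frac{454}{669}} = \frac{1}{\frac{50491277493}{534904384} + \frac{454}{669}} = \frac{1}{\frac{34021511233153}{357851032896}} = \frac{357851032896}{34021511233153}$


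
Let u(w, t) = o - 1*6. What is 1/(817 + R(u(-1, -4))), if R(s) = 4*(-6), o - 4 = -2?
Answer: 1/793 ≈ 0.0012610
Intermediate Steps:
o = 2 (o = 4 - 2 = 2)
u(w, t) = -4 (u(w, t) = 2 - 1*6 = 2 - 6 = -4)
R(s) = -24
1/(817 + R(u(-1, -4))) = 1/(817 - 24) = 1/793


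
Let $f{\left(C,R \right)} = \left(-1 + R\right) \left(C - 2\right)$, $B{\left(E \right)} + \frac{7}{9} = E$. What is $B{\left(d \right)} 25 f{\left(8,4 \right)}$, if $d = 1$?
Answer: $100$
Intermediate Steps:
$B{\left(E \right)} = - \frac{7}{9} + E$
$f{\left(C,R \right)} = \left(-1 + R\right) \left(-2 + C\right)$
$B{\left(d \right)} 25 f{\left(8,4 \right)} = \left(- \frac{7}{9} + 1\right) 25 \left(2 - 8 - 8 + 8 \cdot 4\right) = \frac{2}{9} \cdot 25 \left(2 - 8 - 8 + 32\right) = \frac{50}{9} \cdot 18 = 100$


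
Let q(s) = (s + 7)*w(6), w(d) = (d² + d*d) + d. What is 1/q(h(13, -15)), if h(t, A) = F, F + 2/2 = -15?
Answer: -1/702 ≈ -0.0014245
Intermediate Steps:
F = -16 (F = -1 - 15 = -16)
h(t, A) = -16
w(d) = d + 2*d² (w(d) = (d² + d²) + d = 2*d² + d = d + 2*d²)
q(s) = 546 + 78*s (q(s) = (s + 7)*(6*(1 + 2*6)) = (7 + s)*(6*(1 + 12)) = (7 + s)*(6*13) = (7 + s)*78 = 546 + 78*s)
1/q(h(13, -15)) = 1/(546 + 78*(-16)) = 1/(546 - 1248) = 1/(-702) = -1/702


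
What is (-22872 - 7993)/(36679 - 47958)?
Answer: 30865/11279 ≈ 2.7365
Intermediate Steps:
(-22872 - 7993)/(36679 - 47958) = -30865/(-11279) = -30865*(-1/11279) = 30865/11279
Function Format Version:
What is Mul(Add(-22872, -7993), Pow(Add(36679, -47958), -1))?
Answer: Rational(30865, 11279) ≈ 2.7365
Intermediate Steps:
Mul(Add(-22872, -7993), Pow(Add(36679, -47958), -1)) = Mul(-30865, Pow(-11279, -1)) = Mul(-30865, Rational(-1, 11279)) = Rational(30865, 11279)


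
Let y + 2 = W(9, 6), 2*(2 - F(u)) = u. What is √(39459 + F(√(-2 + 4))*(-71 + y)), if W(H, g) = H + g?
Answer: √(39343 + 29*√2) ≈ 198.45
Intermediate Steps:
F(u) = 2 - u/2
y = 13 (y = -2 + (9 + 6) = -2 + 15 = 13)
√(39459 + F(√(-2 + 4))*(-71 + y)) = √(39459 + (2 - √(-2 + 4)/2)*(-71 + 13)) = √(39459 + (2 - √2/2)*(-58)) = √(39459 + (-116 + 29*√2)) = √(39343 + 29*√2)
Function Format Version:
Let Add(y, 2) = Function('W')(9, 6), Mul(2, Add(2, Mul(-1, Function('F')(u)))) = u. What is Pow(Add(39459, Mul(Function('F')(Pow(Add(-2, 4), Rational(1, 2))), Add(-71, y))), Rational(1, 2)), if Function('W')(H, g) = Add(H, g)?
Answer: Pow(Add(39343, Mul(29, Pow(2, Rational(1, 2)))), Rational(1, 2)) ≈ 198.45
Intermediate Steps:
Function('F')(u) = Add(2, Mul(Rational(-1, 2), u))
y = 13 (y = Add(-2, Add(9, 6)) = Add(-2, 15) = 13)
Pow(Add(39459, Mul(Function('F')(Pow(Add(-2, 4), Rational(1, 2))), Add(-71, y))), Rational(1, 2)) = Pow(Add(39459, Mul(Add(2, Mul(Rational(-1, 2), Pow(Add(-2, 4), Rational(1, 2)))), Add(-71, 13))), Rational(1, 2)) = Pow(Add(39459, Mul(Add(2, Mul(Rational(-1, 2), Pow(2, Rational(1, 2)))), -58)), Rational(1, 2)) = Pow(Add(39459, Add(-116, Mul(29, Pow(2, Rational(1, 2))))), Rational(1, 2)) = Pow(Add(39343, Mul(29, Pow(2, Rational(1, 2)))), Rational(1, 2))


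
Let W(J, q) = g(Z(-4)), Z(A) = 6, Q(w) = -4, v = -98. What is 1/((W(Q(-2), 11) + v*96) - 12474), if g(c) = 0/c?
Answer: -1/21882 ≈ -4.5700e-5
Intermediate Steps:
g(c) = 0
W(J, q) = 0
1/((W(Q(-2), 11) + v*96) - 12474) = 1/((0 - 98*96) - 12474) = 1/((0 - 9408) - 12474) = 1/(-9408 - 12474) = 1/(-21882) = -1/21882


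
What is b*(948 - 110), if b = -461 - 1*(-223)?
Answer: -199444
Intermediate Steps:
b = -238 (b = -461 + 223 = -238)
b*(948 - 110) = -238*(948 - 110) = -238*838 = -199444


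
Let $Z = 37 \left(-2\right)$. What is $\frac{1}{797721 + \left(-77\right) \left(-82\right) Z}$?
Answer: $\frac{1}{330485} \approx 3.0259 \cdot 10^{-6}$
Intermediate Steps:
$Z = -74$
$\frac{1}{797721 + \left(-77\right) \left(-82\right) Z} = \frac{1}{797721 + \left(-77\right) \left(-82\right) \left(-74\right)} = \frac{1}{797721 + 6314 \left(-74\right)} = \frac{1}{797721 - 467236} = \frac{1}{330485}$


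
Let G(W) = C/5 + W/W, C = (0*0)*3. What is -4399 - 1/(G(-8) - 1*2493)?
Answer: -10962307/2492 ≈ -4399.0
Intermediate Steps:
C = 0 (C = 0*3 = 0)
G(W) = 1 (G(W) = 0/5 + W/W = 0*(1/5) + 1 = 0 + 1 = 1)
-4399 - 1/(G(-8) - 1*2493) = -4399 - 1/(1 - 1*2493) = -4399 - 1/(1 - 2493) = -4399 - 1/(-2492) = -4399 - 1*(-1/2492) = -4399 + 1/2492 = -10962307/2492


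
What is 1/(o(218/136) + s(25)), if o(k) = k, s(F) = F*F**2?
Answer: 68/1062609 ≈ 6.3993e-5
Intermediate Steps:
s(F) = F**3
1/(o(218/136) + s(25)) = 1/(218/136 + 25**3) = 1/(218*(1/136) + 15625) = 1/(109/68 + 15625) = 1/(1062609/68) = 68/1062609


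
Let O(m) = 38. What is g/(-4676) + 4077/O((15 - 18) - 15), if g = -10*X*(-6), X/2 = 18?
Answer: 4745493/44422 ≈ 106.83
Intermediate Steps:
X = 36 (X = 2*18 = 36)
g = 2160 (g = -10*36*(-6) = -360*(-6) = 2160)
g/(-4676) + 4077/O((15 - 18) - 15) = 2160/(-4676) + 4077/38 = 2160*(-1/4676) + 4077*(1/38) = -540/1169 + 4077/38 = 4745493/44422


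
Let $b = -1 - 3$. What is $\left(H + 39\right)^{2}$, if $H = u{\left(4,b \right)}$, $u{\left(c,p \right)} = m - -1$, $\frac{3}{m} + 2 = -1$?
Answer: $1521$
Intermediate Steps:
$b = -4$
$m = -1$ ($m = \frac{3}{-2 - 1} = \frac{3}{-3} = 3 \left(- \frac{1}{3}\right) = -1$)
$u{\left(c,p \right)} = 0$ ($u{\left(c,p \right)} = -1 - -1 = -1 + 1 = 0$)
$H = 0$
$\left(H + 39\right)^{2} = \left(0 + 39\right)^{2} = 39^{2} = 1521$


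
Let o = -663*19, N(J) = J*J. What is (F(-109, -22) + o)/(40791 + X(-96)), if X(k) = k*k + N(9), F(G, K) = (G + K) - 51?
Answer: -12779/50088 ≈ -0.25513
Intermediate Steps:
N(J) = J²
F(G, K) = -51 + G + K
o = -12597
X(k) = 81 + k² (X(k) = k*k + 9² = k² + 81 = 81 + k²)
(F(-109, -22) + o)/(40791 + X(-96)) = ((-51 - 109 - 22) - 12597)/(40791 + (81 + (-96)²)) = (-182 - 12597)/(40791 + (81 + 9216)) = -12779/(40791 + 9297) = -12779/50088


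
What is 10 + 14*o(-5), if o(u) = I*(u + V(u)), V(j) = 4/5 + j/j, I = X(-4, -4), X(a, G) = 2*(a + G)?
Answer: 3634/5 ≈ 726.80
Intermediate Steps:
X(a, G) = 2*G + 2*a (X(a, G) = 2*(G + a) = 2*G + 2*a)
I = -16 (I = 2*(-4) + 2*(-4) = -8 - 8 = -16)
V(j) = 9/5 (V(j) = 4*(⅕) + 1 = ⅘ + 1 = 9/5)
o(u) = -144/5 - 16*u (o(u) = -16*(u + 9/5) = -16*(9/5 + u) = -144/5 - 16*u)
10 + 14*o(-5) = 10 + 14*(-144/5 - 16*(-5)) = 10 + 14*(-144/5 + 80) = 10 + 14*(256/5) = 10 + 3584/5 = 3634/5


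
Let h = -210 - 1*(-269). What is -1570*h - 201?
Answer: -92831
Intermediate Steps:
h = 59 (h = -210 + 269 = 59)
-1570*h - 201 = -1570*59 - 201 = -92630 - 201 = -92831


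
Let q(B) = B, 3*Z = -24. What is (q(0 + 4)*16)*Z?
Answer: -512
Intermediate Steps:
Z = -8 (Z = (⅓)*(-24) = -8)
(q(0 + 4)*16)*Z = ((0 + 4)*16)*(-8) = (4*16)*(-8) = 64*(-8) = -512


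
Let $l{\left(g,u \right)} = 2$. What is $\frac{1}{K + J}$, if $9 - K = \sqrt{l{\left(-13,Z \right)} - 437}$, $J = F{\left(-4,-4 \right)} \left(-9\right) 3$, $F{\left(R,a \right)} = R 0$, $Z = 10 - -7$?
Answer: $\frac{3}{172} + \frac{i \sqrt{435}}{516} \approx 0.017442 + 0.04042 i$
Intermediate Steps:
$Z = 17$ ($Z = 10 + 7 = 17$)
$F{\left(R,a \right)} = 0$
$J = 0$ ($J = 0 \left(-9\right) 3 = 0 \cdot 3 = 0$)
$K = 9 - i \sqrt{435}$ ($K = 9 - \sqrt{2 - 437} = 9 - \sqrt{-435} = 9 - i \sqrt{435} \approx 9.0 - 20.857 i$)
$\frac{1}{K + J} = \frac{1}{\left(9 - i \sqrt{435}\right) + 0} = \frac{1}{9 - i \sqrt{435}}$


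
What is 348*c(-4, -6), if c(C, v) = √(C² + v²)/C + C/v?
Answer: 232 - 174*√13 ≈ -395.37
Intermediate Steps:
c(C, v) = C/v + √(C² + v²)/C (c(C, v) = √(C² + v²)/C + C/v = C/v + √(C² + v²)/C)
348*c(-4, -6) = 348*(-4/(-6) + √((-4)² + (-6)²)/(-4)) = 348*(-4*(-⅙) - √(16 + 36)/4) = 348*(⅔ - √13/2) = 232 - 174*√13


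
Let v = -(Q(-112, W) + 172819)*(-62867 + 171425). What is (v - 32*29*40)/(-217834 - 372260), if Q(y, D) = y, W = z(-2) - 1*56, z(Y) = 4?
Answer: 9374381813/295047 ≈ 31773.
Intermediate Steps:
W = -52 (W = 4 - 1*56 = 4 - 56 = -52)
v = -18748726506 (v = -(-112 + 172819)*(-62867 + 171425) = -172707*108558 = -1*18748726506 = -18748726506)
(v - 32*29*40)/(-217834 - 372260) = (-18748726506 - 32*29*40)/(-217834 - 372260) = (-18748726506 - 928*40)/(-590094) = (-18748726506 - 37120)*(-1/590094) = -18748763626*(-1/590094) = 9374381813/295047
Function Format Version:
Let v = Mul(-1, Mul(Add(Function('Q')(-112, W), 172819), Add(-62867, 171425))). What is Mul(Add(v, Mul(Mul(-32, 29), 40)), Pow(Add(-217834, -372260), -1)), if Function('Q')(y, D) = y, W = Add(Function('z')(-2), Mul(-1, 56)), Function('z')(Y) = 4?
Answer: Rational(9374381813, 295047) ≈ 31773.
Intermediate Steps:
W = -52 (W = Add(4, Mul(-1, 56)) = Add(4, -56) = -52)
v = -18748726506 (v = Mul(-1, Mul(Add(-112, 172819), Add(-62867, 171425))) = Mul(-1, Mul(172707, 108558)) = Mul(-1, 18748726506) = -18748726506)
Mul(Add(v, Mul(Mul(-32, 29), 40)), Pow(Add(-217834, -372260), -1)) = Mul(Add(-18748726506, Mul(Mul(-32, 29), 40)), Pow(Add(-217834, -372260), -1)) = Mul(Add(-18748726506, Mul(-928, 40)), Pow(-590094, -1)) = Mul(Add(-18748726506, -37120), Rational(-1, 590094)) = Mul(-18748763626, Rational(-1, 590094)) = Rational(9374381813, 295047)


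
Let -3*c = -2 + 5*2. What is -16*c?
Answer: 128/3 ≈ 42.667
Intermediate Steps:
c = -8/3 (c = -(-2 + 5*2)/3 = -(-2 + 10)/3 = -⅓*8 = -8/3 ≈ -2.6667)
-16*c = -16*(-8/3) = 128/3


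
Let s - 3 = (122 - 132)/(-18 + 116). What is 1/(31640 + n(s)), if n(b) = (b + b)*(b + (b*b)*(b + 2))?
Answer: 5764801/183869509408 ≈ 3.1353e-5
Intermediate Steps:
s = 142/49 (s = 3 + (122 - 132)/(-18 + 116) = 3 - 10/98 = 3 - 10*1/98 = 3 - 5/49 = 142/49 ≈ 2.8980)
n(b) = 2*b*(b + b²*(2 + b)) (n(b) = (2*b)*(b + b²*(2 + b)) = 2*b*(b + b²*(2 + b)))
1/(31640 + n(s)) = 1/(31640 + 2*(142/49)²*(1 + (142/49)² + 2*(142/49))) = 1/(31640 + 2*(20164/2401)*(1 + 20164/2401 + 284/49)) = 1/(31640 + 2*(20164/2401)*(36481/2401)) = 1/(31640 + 1471205768/5764801) = 1/(183869509408/5764801) = 5764801/183869509408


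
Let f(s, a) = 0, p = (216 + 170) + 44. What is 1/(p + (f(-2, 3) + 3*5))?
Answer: 1/445 ≈ 0.0022472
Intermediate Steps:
p = 430 (p = 386 + 44 = 430)
1/(p + (f(-2, 3) + 3*5)) = 1/(430 + (0 + 3*5)) = 1/(430 + (0 + 15)) = 1/(430 + 15) = 1/445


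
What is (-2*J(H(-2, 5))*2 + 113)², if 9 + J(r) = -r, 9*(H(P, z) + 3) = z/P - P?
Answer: 1515361/81 ≈ 18708.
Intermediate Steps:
H(P, z) = -3 - P/9 + z/(9*P) (H(P, z) = -3 + (z/P - P)/9 = -3 + (-P + z/P)/9 = -3 + (-P/9 + z/(9*P)) = -3 - P/9 + z/(9*P))
J(r) = -9 - r
(-2*J(H(-2, 5))*2 + 113)² = (-2*(-9 - (5 - 1*(-2)*(27 - 2))/(9*(-2)))*2 + 113)² = (-2*(-9 - (-1)*(5 - 1*(-2)*25)/(9*2))*2 + 113)² = (-2*(-9 - (-1)*(5 + 50)/(9*2))*2 + 113)² = (-2*(-9 - (-1)*55/(9*2))*2 + 113)² = (-2*(-9 - 1*(-55/18))*2 + 113)² = (-2*(-9 + 55/18)*2 + 113)² = (-2*(-107/18)*2 + 113)² = ((107/9)*2 + 113)² = (214/9 + 113)² = (1231/9)² = 1515361/81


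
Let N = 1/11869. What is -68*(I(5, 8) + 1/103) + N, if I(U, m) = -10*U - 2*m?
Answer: 5485804427/1222507 ≈ 4487.3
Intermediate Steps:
N = 1/11869 ≈ 8.4253e-5
-68*(I(5, 8) + 1/103) + N = -68*((-10*5 - 2*8) + 1/103) + 1/11869 = -68*((-50 - 16) + 1/103) + 1/11869 = -68*(-66 + 1/103) + 1/11869 = -68*(-6797/103) + 1/11869 = 462196/103 + 1/11869 = 5485804427/1222507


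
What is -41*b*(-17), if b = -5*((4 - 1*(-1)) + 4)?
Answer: -31365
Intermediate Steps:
b = -45 (b = -5*((4 + 1) + 4) = -5*(5 + 4) = -5*9 = -45)
-41*b*(-17) = -41*(-45)*(-17) = 1845*(-17) = -31365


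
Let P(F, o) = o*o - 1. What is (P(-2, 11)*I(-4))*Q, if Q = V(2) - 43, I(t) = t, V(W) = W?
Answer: 19680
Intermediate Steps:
P(F, o) = -1 + o² (P(F, o) = o² - 1 = -1 + o²)
Q = -41 (Q = 2 - 43 = -41)
(P(-2, 11)*I(-4))*Q = ((-1 + 11²)*(-4))*(-41) = ((-1 + 121)*(-4))*(-41) = (120*(-4))*(-41) = -480*(-41) = 19680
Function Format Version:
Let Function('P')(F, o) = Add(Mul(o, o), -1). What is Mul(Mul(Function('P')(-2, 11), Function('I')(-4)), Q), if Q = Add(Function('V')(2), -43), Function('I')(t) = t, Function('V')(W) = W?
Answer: 19680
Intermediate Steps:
Function('P')(F, o) = Add(-1, Pow(o, 2)) (Function('P')(F, o) = Add(Pow(o, 2), -1) = Add(-1, Pow(o, 2)))
Q = -41 (Q = Add(2, -43) = -41)
Mul(Mul(Function('P')(-2, 11), Function('I')(-4)), Q) = Mul(Mul(Add(-1, Pow(11, 2)), -4), -41) = Mul(Mul(Add(-1, 121), -4), -41) = Mul(Mul(120, -4), -41) = Mul(-480, -41) = 19680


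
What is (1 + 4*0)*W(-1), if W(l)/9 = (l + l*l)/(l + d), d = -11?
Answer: 0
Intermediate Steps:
W(l) = 9*(l + l²)/(-11 + l) (W(l) = 9*((l + l*l)/(l - 11)) = 9*((l + l²)/(-11 + l)) = 9*(l + l²)/(-11 + l))
(1 + 4*0)*W(-1) = (1 + 4*0)*(9*(-1)*(1 - 1)/(-11 - 1)) = (1 + 0)*(9*(-1)*0/(-12)) = 1*(9*(-1)*(-1/12)*0) = 1*0 = 0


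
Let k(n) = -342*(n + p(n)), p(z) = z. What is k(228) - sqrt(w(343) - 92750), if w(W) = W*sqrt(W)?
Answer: -155952 - I*sqrt(92750 - 2401*sqrt(7)) ≈ -1.5595e+5 - 293.93*I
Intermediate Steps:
w(W) = W**(3/2)
k(n) = -684*n (k(n) = -342*(n + n) = -684*n)
k(228) - sqrt(w(343) - 92750) = -684*228 - sqrt(343**(3/2) - 92750) = -155952 - sqrt(2401*sqrt(7) - 92750) = -155952 - sqrt(-92750 + 2401*sqrt(7))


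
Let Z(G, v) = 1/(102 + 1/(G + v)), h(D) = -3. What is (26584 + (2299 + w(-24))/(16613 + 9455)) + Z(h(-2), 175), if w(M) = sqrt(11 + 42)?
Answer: 639925495089/24071740 + sqrt(53)/26068 ≈ 26584.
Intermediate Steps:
w(M) = sqrt(53)
(26584 + (2299 + w(-24))/(16613 + 9455)) + Z(h(-2), 175) = (26584 + (2299 + sqrt(53))/(16613 + 9455)) + (-3 + 175)/(1 + 102*(-3) + 102*175) = (26584 + (2299 + sqrt(53))/26068) + 172/(1 - 306 + 17850) = (26584 + (2299 + sqrt(53))*(1/26068)) + 172/17545 = (26584 + (121/1372 + sqrt(53)/26068)) + (1/17545)*172 = (36473369/1372 + sqrt(53)/26068) + 172/17545 = 639925495089/24071740 + sqrt(53)/26068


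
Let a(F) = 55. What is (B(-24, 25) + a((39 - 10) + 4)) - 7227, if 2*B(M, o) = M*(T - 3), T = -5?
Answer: -7076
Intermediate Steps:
B(M, o) = -4*M (B(M, o) = (M*(-5 - 3))/2 = (M*(-8))/2 = (-8*M)/2 = -4*M)
(B(-24, 25) + a((39 - 10) + 4)) - 7227 = (-4*(-24) + 55) - 7227 = (96 + 55) - 7227 = 151 - 7227 = -7076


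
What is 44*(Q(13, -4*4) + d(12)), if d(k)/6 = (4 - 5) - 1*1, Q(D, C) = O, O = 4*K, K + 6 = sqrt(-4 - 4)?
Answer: -1584 + 352*I*sqrt(2) ≈ -1584.0 + 497.8*I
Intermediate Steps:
K = -6 + 2*I*sqrt(2) (K = -6 + sqrt(-4 - 4) = -6 + sqrt(-8) = -6 + 2*I*sqrt(2) ≈ -6.0 + 2.8284*I)
O = -24 + 8*I*sqrt(2) (O = 4*(-6 + 2*I*sqrt(2)) = -24 + 8*I*sqrt(2) ≈ -24.0 + 11.314*I)
Q(D, C) = -24 + 8*I*sqrt(2)
d(k) = -12 (d(k) = 6*((4 - 5) - 1*1) = 6*(-1 - 1) = 6*(-2) = -12)
44*(Q(13, -4*4) + d(12)) = 44*((-24 + 8*I*sqrt(2)) - 12) = 44*(-36 + 8*I*sqrt(2)) = -1584 + 352*I*sqrt(2)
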